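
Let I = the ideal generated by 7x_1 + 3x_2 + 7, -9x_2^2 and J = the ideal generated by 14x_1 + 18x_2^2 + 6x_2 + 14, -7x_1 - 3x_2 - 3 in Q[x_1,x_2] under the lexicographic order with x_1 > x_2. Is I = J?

No, the ideals differ.

Since reduced Gröbner bases are canonical representatives of ideals under a given ordering, it suffices to compute and compare them.
Buchberger on the first generating set:
f_1 = 7x_1 + 3x_2 + 7, LT = x_1.
f_2 = -9x_2^2, LT = x_2^2.

The S-polynomials (S(f_1,f_2)) all reduce to 0 modulo the current basis, so we have a Gröbner basis.
Inter-reduce: drop elements whose leading term is divisible by another's, tail-reduce, and make monic.
Reduced Gröbner basis: {x_1 + 3/7x_2 + 1, x_2^2}.

Buchberger on the second generating set:
h_1 = 14x_1 + 18x_2^2 + 6x_2 + 14, LT = x_1.
h_2 = -7x_1 - 3x_2 - 3, LT = x_1.

S(h_1,h_2): lcm = x_1. S = 9/7x_2^2 + 4/7.
  leading term x_2^2: no divisor's leading term divides it; move 9/7x_2^2 to the remainder.
  leading term 1: no divisor's leading term divides it; move 4/7 to the remainder.
  remainder 9/7x_2^2 + 4/7 ≠ 0; add k_3 = 9/7x_2^2 + 4/7 to the basis.

The other S-polynomials (S(h_1,k_3), S(h_2,k_3)) all reduce to 0 modulo the current basis, so we have a Gröbner basis.
Inter-reduce: drop elements whose leading term is divisible by another's, tail-reduce, and make monic.
Reduced Gröbner basis: {x_1 + 3/7x_2 + 3/7, x_2^2 + 4/9}.

Since the reduced bases disagree, the two ideals are not the same.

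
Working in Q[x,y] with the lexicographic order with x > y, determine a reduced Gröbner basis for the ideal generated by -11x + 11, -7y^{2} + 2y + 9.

f_1 = -11x + 11, LT = x.
f_2 = -7y^{2} + 2y + 9, LT = y^{2}.

The S-polynomials (S(f_1,f_2)) all reduce to 0 modulo the current basis, so we have a Gröbner basis.

G = {x - 1, y^{2} - \tfrac{2}{7}y - \tfrac{9}{7}}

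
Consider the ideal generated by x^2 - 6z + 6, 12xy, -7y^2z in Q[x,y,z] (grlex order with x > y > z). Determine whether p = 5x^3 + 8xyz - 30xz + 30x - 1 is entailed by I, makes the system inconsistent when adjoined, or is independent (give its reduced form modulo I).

Adjoining 5x^3 + 8xyz - 30xz + 30x - 1 makes the ideal the whole ring: the system is inconsistent.

First compute the reduced Gröbner basis of I by Buchberger's algorithm.
f_1 = x^2 - 6z + 6, LT = x^2.
f_2 = 12xy, LT = xy.
f_3 = -7y^2z, LT = y^2z.

S(f_1,f_2): lcm = x^2y. S = -6yz + 6y.
  leading term yz: no divisor's leading term divides it; move -6yz to the remainder.
  leading term y: no divisor's leading term divides it; move 6y to the remainder.
  remainder -6yz + 6y ≠ 0; add h_4 = -6yz + 6y to the basis.

S(f_3,h_4): lcm = y^2z. S = y^2.
  leading term y^2: no divisor's leading term divides it; move y^2 to the remainder.
  remainder y^2 ≠ 0; add h_5 = y^2 to the basis.

The other S-polynomials (S(f_1,f_3), S(f_2,f_3), S(f_1,h_4), S(f_2,h_4), S(f_1,h_5), S(f_2,h_5), S(f_3,h_5), S(h_4,h_5)) all reduce to 0 modulo the current basis, so we have a Gröbner basis.
Inter-reduce: drop elements whose leading term is divisible by another's, tail-reduce, and make monic.
Reduced Gröbner basis: {x^2 - 6z + 6, xy, y^2, yz - y}.
Label its elements g_1 = x^2 - 6z + 6, g_2 = xy, g_3 = y^2, g_4 = yz - y.

Reduce p = 5x^3 + 8xyz - 30xz + 30x - 1 modulo G:
  leading term x^3: subtract (5x)·g_1 from 5x^3 + 8xyz - 30xz + 30x - 1 → 8xyz - 1
  leading term xyz: subtract (8z)·g_2 from 8xyz - 1 → -1
  leading term 1: no divisor's leading term divides it; move -1 to the remainder.
  normal form = -1.
The normal form is nonzero, so p ∉ I. Since p minus its normal form lies in I, I + (p) = I + (r) where r = -1; decide whether this ideal is the whole ring.
Here r = -1 is a nonzero constant, hence a unit: 1 ∈ I + (p), the Gröbner basis of I + (p) is {1}, and the enlarged system has no common solution — adjoining p is inconsistent.

The remainder on division by a Gröbner basis is unique — it is the normal form.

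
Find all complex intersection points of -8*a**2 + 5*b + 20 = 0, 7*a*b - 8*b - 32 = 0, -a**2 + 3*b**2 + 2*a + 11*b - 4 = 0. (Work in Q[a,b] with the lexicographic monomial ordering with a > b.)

{(0, -4)}

Compute a lex Gröbner basis by Buchberger's algorithm.
f_1 = -8*a**2 + 5*b + 20, LT = a**2.
f_2 = 7*a*b - 8*b - 32, LT = a*b.
f_3 = -a**2 + 2*a + 3*b**2 + 11*b - 4, LT = a**2.

S(f_1,f_2): lcm = a**2*b. S = 8/7*a*b + 32/7*a - 5/8*b**2 - 5/2*b.
  reduce S modulo (f_1, f_2, f_3):
  remainder 32/7*a - 5/8*b**2 - 117/98*b + 256/49 ≠ 0; add h_4 = 32/7*a - 5/8*b**2 - 117/98*b + 256/49 to the basis.

S(f_1,f_3): lcm = a**2. S = 2*a + 3*b**2 + 83/8*b - 13/2.
  reduce S modulo (f_1, f_2, f_3, h_4):
  remainder 419/128*b**2 + 2441/224*b - 123/14 ≠ 0; add h_5 = 419/128*b**2 + 2441/224*b - 123/14 to the basis.

S(f_2,f_3): lcm = a**2*b. S = 6/7*a*b - 32/7*a + 3*b**3 + 11*b**2 - 4*b.
  reduce S modulo (f_1, f_2, f_3, h_4, h_5):
  remainder 21902170/8602489*b + 87608680/8602489 ≠ 0; add h_6 = 21902170/8602489*b + 87608680/8602489 to the basis.

The other S-polynomials (S(f_1,h_4), S(f_2,h_4), S(f_3,h_4), S(f_1,h_5), S(f_2,h_5), S(f_3,h_5), S(h_4,h_5), S(f_1,h_6), S(f_2,h_6), S(f_3,h_6), S(h_4,h_6), S(h_5,h_6)) all reduce to 0 modulo the current basis, so we have a Gröbner basis.
Inter-reduce: drop elements whose leading term is divisible by another's, tail-reduce, and make monic.
Reduced Gröbner basis: {a, b + 4}.

A lex Gröbner basis eliminates variables successively. Here b + 4 depends only on b, with roots {-4}; lifting each root through the earlier basis elements recovers the full solutions.
  b = -4: the earlier basis element becomes a = 0, giving a = 0 — point (0, -4).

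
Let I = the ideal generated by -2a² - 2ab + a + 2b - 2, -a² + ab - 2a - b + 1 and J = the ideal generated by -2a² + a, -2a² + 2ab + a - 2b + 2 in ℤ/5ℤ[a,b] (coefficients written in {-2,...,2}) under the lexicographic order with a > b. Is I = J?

Yes, the ideals are equal.

Equality of ideals is decidable: compute both reduced Gröbner bases (unique for the ordering) and check whether they agree.
Buchberger on the first generating set:
f_1 = -2a² - 2ab + a + 2b - 2, LT = a².
f_2 = -a² + ab - 2a - b + 1, LT = a².

S(f_1,f_2): lcm = a². S = 2ab - 2b + 2.
  reduce S modulo (f_1, f_2):
  remainder 2ab - 2b + 2 ≠ 0; add g_3 = 2ab - 2b + 2 to the basis.

S(f_1,g_3): lcm = a²b. S = ab² - 2ab - a - b² + b.
  reduce S modulo (f_1, f_2, g_3):
  remainder -a - 2b + 2 ≠ 0; add g_4 = -a - 2b + 2 to the basis.

S(g_3,g_4): lcm = ab. S = -2b² + b + 1.
  reduce S modulo (f_1, f_2, g_3, g_4):
  remainder -2b² + b + 1 ≠ 0; add g_5 = -2b² + b + 1 to the basis.

The other S-polynomials (S(f_2,g_3), S(f_1,g_4), S(f_2,g_4), S(f_1,g_5), S(f_2,g_5), S(g_3,g_5), S(g_4,g_5)) all reduce to 0 modulo the current basis, so we have a Gröbner basis.
Inter-reduce: drop elements whose leading term is divisible by another's, tail-reduce, and make monic.
Reduced Gröbner basis: {a + 2b - 2, b² + 2b + 2}.

Buchberger on the second generating set:
h_1 = -2a² + a, LT = a².
h_2 = -2a² + 2ab + a - 2b + 2, LT = a².

S(h_1,h_2): lcm = a². S = ab - b + 1.
  reduce S modulo (h_1, h_2):
  remainder ab - b + 1 ≠ 0; add k_3 = ab - b + 1 to the basis.

S(h_1,k_3): lcm = a²b. S = -2ab - a.
  reduce S modulo (h_1, h_2, k_3):
  remainder -a - 2b + 2 ≠ 0; add k_4 = -a - 2b + 2 to the basis.

S(k_3,k_4): lcm = ab. S = -2b² + b + 1.
  reduce S modulo (h_1, h_2, k_3, k_4):
  remainder -2b² + b + 1 ≠ 0; add k_5 = -2b² + b + 1 to the basis.

The other S-polynomials (S(h_2,k_3), S(h_1,k_4), S(h_2,k_4), S(h_1,k_5), S(h_2,k_5), S(k_3,k_5), S(k_4,k_5)) all reduce to 0 modulo the current basis, so we have a Gröbner basis.
Inter-reduce: drop elements whose leading term is divisible by another's, tail-reduce, and make monic.
Reduced Gröbner basis: {a + 2b - 2, b² + 2b + 2}.

These coincide, so the ideals are equal.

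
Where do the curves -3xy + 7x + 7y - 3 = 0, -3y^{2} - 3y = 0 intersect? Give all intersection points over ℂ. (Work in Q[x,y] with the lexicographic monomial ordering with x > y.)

{(1, -1), (3/7, 0)}

Compute a lex Gröbner basis by Buchberger's algorithm.
f_1 = -3xy + 7x + 7y - 3, LT = xy.
f_2 = -3y^{2} - 3y, LT = y^{2}.

S(f_1,f_2): lcm = xy^{2}. S = -\tfrac{10}{3}xy - \tfrac{7}{3}y^{2} + y.
  leading term xy: subtract (\tfrac{10}{9})·f_1 from -\tfrac{10}{3}xy - \tfrac{7}{3}y^{2} + y → -\tfrac{70}{9}x - \tfrac{7}{3}y^{2} - \tfrac{61}{9}y + \tfrac{10}{3}
  leading term x: no divisor's leading term divides it; move -\tfrac{70}{9}x to the remainder.
  leading term y^{2}: subtract (\tfrac{7}{9})·f_2 from -\tfrac{7}{3}y^{2} - \tfrac{61}{9}y + \tfrac{10}{3} → -\tfrac{40}{9}y + \tfrac{10}{3}
  leading term y: no divisor's leading term divides it; move -\tfrac{40}{9}y to the remainder.
  leading term 1: no divisor's leading term divides it; move \tfrac{10}{3} to the remainder.
  remainder -\tfrac{70}{9}x - \tfrac{40}{9}y + \tfrac{10}{3} ≠ 0; add h_3 = -\tfrac{70}{9}x - \tfrac{40}{9}y + \tfrac{10}{3} to the basis.

The other S-polynomials (S(f_1,h_3), S(f_2,h_3)) all reduce to 0 modulo the current basis, so we have a Gröbner basis.
Inter-reduce: drop elements whose leading term is divisible by another's, tail-reduce, and make monic.
Reduced Gröbner basis: {x + \tfrac{4}{7}y - \tfrac{3}{7}, y^{2} + y}.

Elimination: the polynomial y^{2} + y lies in the elimination ideal for y, so y ∈ {-1, 0}. For each such y, the remaining basis elements (now univariate) give the rest of the solution.
  y = -1: the earlier basis element becomes x - 1 = 0, giving x = 1 — point (1, -1).
  y = 0: the earlier basis element becomes x - \tfrac{3}{7} = 0, giving x = 3/7 — point (3/7, 0).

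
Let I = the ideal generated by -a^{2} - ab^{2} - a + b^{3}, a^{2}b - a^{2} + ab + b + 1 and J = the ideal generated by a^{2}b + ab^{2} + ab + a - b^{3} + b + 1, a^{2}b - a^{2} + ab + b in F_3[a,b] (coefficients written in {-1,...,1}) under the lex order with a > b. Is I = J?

For a fixed monomial order, each ideal has a unique reduced Gröbner basis; comparing bases decides equality.
Buchberger on the first generating set:
f_1 = -a^{2} - ab^{2} - a + b^{3}, LT = a^{2}.
f_2 = a^{2}b - a^{2} + ab + b + 1, LT = a^{2}b.

S(f_1,f_2): lcm = a^{2}b. S = a^{2} + ab^{3} - b^{4} - b - 1.
  reduce S modulo (f_1, f_2):
  remainder ab^{3} - ab^{2} - a - b^{4} + b^{3} - b - 1 ≠ 0; add g_3 = ab^{3} - ab^{2} - a - b^{4} + b^{3} - b - 1 to the basis.

S(f_1,g_3): lcm = a^{2}b^{3}. S = a^{2}b^{2} + a^{2} + ab^{5} + ab^{4} + ab + a - b^{6}.
  reduce S modulo (f_1, f_2, g_3):
  remainder -ab + a + b^{5} + b^{3} - b^{2} - b + 1 ≠ 0; add g_4 = -ab + a + b^{5} + b^{3} - b^{2} - b + 1 to the basis.

S(g_3,g_4): lcm = ab^{3}. S = -a + b^{7} + b^{5} + b^{4} + b^{2} - b - 1.
  reduce S modulo (f_1, f_2, g_3, g_4):
  remainder -a + b^{7} + b^{5} + b^{4} + b^{2} - b - 1 ≠ 0; add g_5 = -a + b^{7} + b^{5} + b^{4} + b^{2} - b - 1 to the basis.

S(f_1,g_5): lcm = a^{2}. S = ab^{7} + ab^{5} + ab^{4} - ab^{2} - ab - b^{3}.
  reduce S modulo (f_1, f_2, g_3, g_4, g_5):
  remainder b^{8} - b^{7} + b^{6} - b^{5} - b^{4} - b^{2} + b ≠ 0; add g_6 = b^{8} - b^{7} + b^{6} - b^{5} - b^{4} - b^{2} + b to the basis.

The other S-polynomials (S(f_2,g_3), S(f_1,g_4), S(f_2,g_4), S(f_2,g_5), S(g_3,g_5), S(g_4,g_5), S(f_1,g_6), S(f_2,g_6), S(g_3,g_6), S(g_4,g_6), S(g_5,g_6)) all reduce to 0 modulo the current basis, so we have a Gröbner basis.
Inter-reduce: drop elements whose leading term is divisible by another's, tail-reduce, and make monic.
Reduced Gröbner basis: {a - b^{7} - b^{5} - b^{4} - b^{2} + b + 1, b^{8} - b^{7} + b^{6} - b^{5} - b^{4} - b^{2} + b}.

Buchberger on the second generating set:
h_1 = a^{2}b + ab^{2} + ab + a - b^{3} + b + 1, LT = a^{2}b.
h_2 = a^{2}b - a^{2} + ab + b, LT = a^{2}b.

S(h_1,h_2): lcm = a^{2}b. S = a^{2} + ab^{2} + a - b^{3} + 1.
  reduce S modulo (h_1, h_2):
  remainder a^{2} + ab^{2} + a - b^{3} + 1 ≠ 0; add k_3 = a^{2} + ab^{2} + a - b^{3} + 1 to the basis.

S(h_1,k_3): lcm = a^{2}b. S = -ab^{3} + ab^{2} + a + b^{4} - b^{3} + 1.
  reduce S modulo (h_1, h_2, k_3):
  remainder -ab^{3} + ab^{2} + a + b^{4} - b^{3} + 1 ≠ 0; add k_4 = -ab^{3} + ab^{2} + a + b^{4} - b^{3} + 1 to the basis.

S(h_1,k_4): lcm = a^{2}b^{3}. S = a^{2}b^{2} + a^{2} - ab^{4} + ab^{2} + a - b^{5} + b^{3} + b^{2}.
  reduce S modulo (h_1, h_2, k_3, k_4):
  remainder ab + a + b^{5} + b^{3} + b ≠ 0; add k_5 = ab + a + b^{5} + b^{3} + b to the basis.

S(k_4,k_5): lcm = ab^{3}. S = ab^{2} - a - b^{7} - b^{5} - b^{4} - 1.
  reduce S modulo (h_1, h_2, k_3, k_4, k_5):
  remainder -b^{7} - b^{6} + b^{4} + b^{3} - b^{2} + b - 1 ≠ 0; add k_6 = -b^{7} - b^{6} + b^{4} + b^{3} - b^{2} + b - 1 to the basis.

The other S-polynomials (S(h_2,k_3), S(h_2,k_4), S(k_3,k_4), S(h_1,k_5), S(h_2,k_5), S(k_3,k_5), S(h_1,k_6), S(h_2,k_6), S(k_3,k_6), S(k_4,k_6), S(k_5,k_6)) all reduce to 0 modulo the current basis, so we have a Gröbner basis.
Inter-reduce: drop elements whose leading term is divisible by another's, tail-reduce, and make monic.
Reduced Gröbner basis: {a^{2} - a - b^{6} + b^{5} - b^{4} - b^{2} + b + 1, ab + a + b^{5} + b^{3} + b, b^{7} + b^{6} - b^{4} - b^{3} + b^{2} - b + 1}.

These differ, so the ideals are not equal.

No, the ideals differ.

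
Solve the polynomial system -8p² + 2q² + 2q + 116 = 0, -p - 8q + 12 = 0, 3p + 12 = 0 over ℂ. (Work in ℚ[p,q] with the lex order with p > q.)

Compute a lex Gröbner basis by Buchberger's algorithm.
f_1 = -8p² + 2q² + 2q + 116, LT = p².
f_2 = -p - 8q + 12, LT = p.
f_3 = 3p + 12, LT = p.

S(f_1,f_2): lcm = p². S = -8pq + 12p - ¼q² - ¼q - 29/2.
  reduce S modulo (f_1, f_2, f_3):
  remainder 255/4q² - 769/4q + 259/2 ≠ 0; add h_4 = 255/4q² - 769/4q + 259/2 to the basis.

S(f_1,f_3): lcm = p². S = -4p - ¼q² - ¼q - 29/2.
  reduce S modulo (f_1, f_2, f_3, h_4):
  remainder 7904/255q - 15808/255 ≠ 0; add h_5 = 7904/255q - 15808/255 to the basis.

The other S-polynomials (S(f_2,f_3), S(f_1,h_4), S(f_2,h_4), S(f_3,h_4), S(f_1,h_5), S(f_2,h_5), S(f_3,h_5), S(h_4,h_5)) all reduce to 0 modulo the current basis, so we have a Gröbner basis.
Inter-reduce: drop elements whose leading term is divisible by another's, tail-reduce, and make monic.
Reduced Gröbner basis: {p + 4, q - 2}.

From the last basis element, q - 2 = 0, so q takes values in {2}. Each choice, substituted upward through the basis, yields the corresponding point(s) of the solution set.
  q = 2: the earlier basis element becomes p + 4 = 0, giving p = -4 — point (-4, 2).

{(-4, 2)}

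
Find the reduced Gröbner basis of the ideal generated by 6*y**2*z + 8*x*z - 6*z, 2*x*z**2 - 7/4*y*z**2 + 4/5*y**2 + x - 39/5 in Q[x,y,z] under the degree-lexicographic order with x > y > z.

G = {y**4 + 31/12*x*y**2 + 5/3*x**2 - 43/4*y**2 - 57/4*x + 39/4, x*z**2 - 7/8*y*z**2 + 2/5*y**2 + 1/2*x - 39/10, y**2*z + 4/3*x*z - z}

f_1 = 6*y**2*z + 8*x*z - 6*z, LT = y**2*z.
f_2 = 2*x*z**2 - 7/4*y*z**2 + 4/5*y**2 + x - 39/5, LT = x*z**2.

S(f_1,f_2): lcm = x*y**2*z**2. S = 7/8*y**3*z**2 + 4/3*x**2*z**2 - 2/5*y**4 - 1/2*x*y**2 - x*z**2 + 39/10*y**2.
  leading term y**3*z**2: subtract (7/48*y*z)·f_1 from 7/8*y**3*z**2 + 4/3*x**2*z**2 - 2/5*y**4 - 1/2*x*y**2 - x*z**2 + 39/10*y**2 → 4/3*x**2*z**2 - 7/6*x*y*z**2 - 2/5*y**4 - 1/2*x*y**2 - x*z**2 + 7/8*y*z**2 + 39/10*y**2
  leading term x**2*z**2: subtract (2/3*x)·f_2 from 4/3*x**2*z**2 - 7/6*x*y*z**2 - 2/5*y**4 - 1/2*x*y**2 - x*z**2 + 7/8*y*z**2 + 39/10*y**2 → -2/5*y**4 - 31/30*x*y**2 - x*z**2 + 7/8*y*z**2 - 2/3*x**2 + 39/10*y**2 + 26/5*x
  leading term y**4: no divisor's leading term divides it; move -2/5*y**4 to the remainder.
  leading term x*y**2: no divisor's leading term divides it; move -31/30*x*y**2 to the remainder.
  leading term x*z**2: subtract (-1/2)·f_2 from -x*z**2 + 7/8*y*z**2 - 2/3*x**2 + 39/10*y**2 + 26/5*x → -2/3*x**2 + 43/10*y**2 + 57/10*x - 39/10
  leading term x**2: no divisor's leading term divides it; move -2/3*x**2 to the remainder.
  leading term y**2: no divisor's leading term divides it; move 43/10*y**2 to the remainder.
  leading term x: no divisor's leading term divides it; move 57/10*x to the remainder.
  leading term 1: no divisor's leading term divides it; move -39/10 to the remainder.
  remainder -2/5*y**4 - 31/30*x*y**2 - 2/3*x**2 + 43/10*y**2 + 57/10*x - 39/10 ≠ 0; add g_3 = -2/5*y**4 - 31/30*x*y**2 - 2/3*x**2 + 43/10*y**2 + 57/10*x - 39/10 to the basis.

The other S-polynomials (S(f_1,g_3), S(f_2,g_3)) all reduce to 0 modulo the current basis, so we have a Gröbner basis.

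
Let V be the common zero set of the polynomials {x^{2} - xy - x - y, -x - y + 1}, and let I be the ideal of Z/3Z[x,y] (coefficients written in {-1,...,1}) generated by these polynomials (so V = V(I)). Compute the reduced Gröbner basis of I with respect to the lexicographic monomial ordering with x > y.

f_1 = x^{2} - xy - x - y, LT = x^{2}.
f_2 = -x - y + 1, LT = x.

S(f_1,f_2): lcm = x^{2}. S = xy - y.
  reduce S modulo (f_1, f_2):
  remainder -y^{2} ≠ 0; add g_3 = -y^{2} to the basis.

The other S-polynomials (S(f_1,g_3), S(f_2,g_3)) all reduce to 0 modulo the current basis, so we have a Gröbner basis.
Inter-reduce: drop elements whose leading term is divisible by another's, tail-reduce, and make monic.

G = {x + y - 1, y^{2}}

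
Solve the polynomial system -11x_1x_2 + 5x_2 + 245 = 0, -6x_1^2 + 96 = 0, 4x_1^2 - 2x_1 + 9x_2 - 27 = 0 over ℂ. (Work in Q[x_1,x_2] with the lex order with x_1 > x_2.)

{(-4, -5)}

Compute a lex Gröbner basis by Buchberger's algorithm.
f_1 = -11x_1x_2 + 5x_2 + 245, LT = x_1x_2.
f_2 = -6x_1^2 + 96, LT = x_1^2.
f_3 = 4x_1^2 - 2x_1 + 9x_2 - 27, LT = x_1^2.

S(f_1,f_2): lcm = x_1^2x_2. S = -5/11x_1x_2 - 245/11x_1 + 16x_2.
  leading term x_1x_2: subtract (5/121)·f_1 from -5/11x_1x_2 - 245/11x_1 + 16x_2 → -245/11x_1 + 1911/121x_2 - 1225/121
  leading term x_1: no divisor's leading term divides it; move -245/11x_1 to the remainder.
  leading term x_2: no divisor's leading term divides it; move 1911/121x_2 to the remainder.
  leading term 1: no divisor's leading term divides it; move -1225/121 to the remainder.
  remainder -245/11x_1 + 1911/121x_2 - 1225/121 ≠ 0; add h_4 = -245/11x_1 + 1911/121x_2 - 1225/121 to the basis.

S(f_1,f_3): lcm = x_1^2x_2. S = 1/22x_1x_2 - 245/11x_1 - 9/4x_2^2 + 27/4x_2.
  leading term x_1x_2: subtract (-1/242)·f_1 from 1/22x_1x_2 - 245/11x_1 - 9/4x_2^2 + 27/4x_2 → -245/11x_1 - 9/4x_2^2 + 3277/484x_2 + 245/242
  leading term x_1: subtract (1)·h_4 from -245/11x_1 - 9/4x_2^2 + 3277/484x_2 + 245/242 → -9/4x_2^2 - 397/44x_2 + 245/22
  leading term x_2^2: no divisor's leading term divides it; move -9/4x_2^2 to the remainder.
  leading term x_2: no divisor's leading term divides it; move -397/44x_2 to the remainder.
  leading term 1: no divisor's leading term divides it; move 245/22 to the remainder.
  remainder -9/4x_2^2 - 397/44x_2 + 245/22 ≠ 0; add h_5 = -9/4x_2^2 - 397/44x_2 + 245/22 to the basis.

S(f_2,f_3): lcm = x_1^2. S = 1/2x_1 - 9/4x_2 - 37/4.
  leading term x_1: subtract (-11/490)·h_4 from 1/2x_1 - 9/4x_2 - 37/4 → -417/220x_2 - 417/44
  leading term x_2: no divisor's leading term divides it; move -417/220x_2 to the remainder.
  leading term 1: no divisor's leading term divides it; move -417/44 to the remainder.
  remainder -417/220x_2 - 417/44 ≠ 0; add h_6 = -417/220x_2 - 417/44 to the basis.

The other S-polynomials (S(f_1,h_4), S(f_2,h_4), S(f_3,h_4), S(f_1,h_5), S(f_2,h_5), S(f_3,h_5), S(h_4,h_5), S(f_1,h_6), S(f_2,h_6), S(f_3,h_6), S(h_4,h_6), S(h_5,h_6)) all reduce to 0 modulo the current basis, so we have a Gröbner basis.
Inter-reduce: drop elements whose leading term is divisible by another's, tail-reduce, and make monic.
Reduced Gröbner basis: {x_1 + 4, x_2 + 5}.

Elimination: the polynomial x_2 + 5 lies in the elimination ideal for x_2, so x_2 ∈ {-5}. For each such x_2, the remaining basis elements (now univariate) give the rest of the solution.
  x_2 = -5: the earlier basis element becomes x_1 + 4 = 0, giving x_1 = -4 — point (-4, -5).
Substituting each solution back into the original system confirms all equations vanish.
Zero-dimensionality of the ideal guarantees finitely many solutions over ℂ.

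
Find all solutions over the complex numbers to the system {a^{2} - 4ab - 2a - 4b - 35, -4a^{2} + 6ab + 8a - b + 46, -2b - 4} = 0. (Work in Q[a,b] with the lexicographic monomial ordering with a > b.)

{(3, -2)}

Compute a lex Gröbner basis by Buchberger's algorithm.
f_1 = a^{2} - 4ab - 2a - 4b - 35, LT = a^{2}.
f_2 = -4a^{2} + 6ab + 8a - b + 46, LT = a^{2}.
f_3 = -2b - 4, LT = b.

S(f_1,f_2): lcm = a^{2}. S = -\tfrac{5}{2}ab - \tfrac{17}{4}b - \tfrac{47}{2}.
  leading term ab: subtract (\tfrac{5}{4}a)·f_3 from -\tfrac{5}{2}ab - \tfrac{17}{4}b - \tfrac{47}{2} → 5a - \tfrac{17}{4}b - \tfrac{47}{2}
  leading term a: no divisor's leading term divides it; move 5a to the remainder.
  leading term b: subtract (\tfrac{17}{8})·f_3 from -\tfrac{17}{4}b - \tfrac{47}{2} → -15
  leading term 1: no divisor's leading term divides it; move -15 to the remainder.
  remainder 5a - 15 ≠ 0; add h_4 = 5a - 15 to the basis.

S(f_1,f_3): leading monomials are coprime, so the S-polynomial reduces to 0 (Buchberger's first criterion).
S(f_2,f_3): leading monomials are coprime, so the S-polynomial reduces to 0 (Buchberger's first criterion).
S(f_1,h_4): lcm = a^{2}. S = -4ab + a - 4b - 35.
  leading term ab: subtract (2a)·f_3 from -4ab + a - 4b - 35 → 9a - 4b - 35
  leading term a: subtract (\tfrac{9}{5})·h_4 from 9a - 4b - 35 → -4b - 8
  leading term b: subtract (2)·f_3 from -4b - 8 → 0
  remainder 0.

S(f_2,h_4): lcm = a^{2}. S = -\tfrac{3}{2}ab + a + \tfrac{1}{4}b - \tfrac{23}{2}.
  leading term ab: subtract (\tfrac{3}{4}a)·f_3 from -\tfrac{3}{2}ab + a + \tfrac{1}{4}b - \tfrac{23}{2} → 4a + \tfrac{1}{4}b - \tfrac{23}{2}
  leading term a: subtract (\tfrac{4}{5})·h_4 from 4a + \tfrac{1}{4}b - \tfrac{23}{2} → \tfrac{1}{4}b + \tfrac{1}{2}
  leading term b: subtract (-\tfrac{1}{8})·f_3 from \tfrac{1}{4}b + \tfrac{1}{2} → 0
  remainder 0.

S(f_3,h_4): leading monomials are coprime, so the S-polynomial reduces to 0 (Buchberger's first criterion).
Every S-polynomial of the final basis reduces to 0, so we have a Gröbner basis.
Inter-reduce: drop elements whose leading term is divisible by another's, tail-reduce, and make monic.
Reduced Gröbner basis: {a - 3, b + 2}.

Since the basis is lex-ordered, b + 2 is univariate in b. Its roots are {-2}. Back-substituting each root into the other basis elements fixes the other coordinates.
  b = -2: the earlier basis element becomes a - 3 = 0, giving a = 3 — point (3, -2).
Substituting each solution back into the original system confirms all equations vanish.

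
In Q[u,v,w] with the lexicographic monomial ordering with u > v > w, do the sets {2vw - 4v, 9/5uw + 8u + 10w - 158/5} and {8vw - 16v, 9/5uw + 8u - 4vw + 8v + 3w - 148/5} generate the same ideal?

For a fixed monomial order, each ideal has a unique reduced Gröbner basis; comparing bases decides equality.
Buchberger on the first generating set:
f_1 = 2vw - 4v, LT = vw.
f_2 = 9/5uw + 8u + 10w - 158/5, LT = uw.

S(f_1,f_2): lcm = uvw. S = -58/9uv - 50/9vw + 158/9v.
  reduce S modulo (f_1, f_2):
  remainder -58/9uv + 58/9v ≠ 0; add g_3 = -58/9uv + 58/9v to the basis.

The other S-polynomials (S(f_1,g_3), S(f_2,g_3)) all reduce to 0 modulo the current basis, so we have a Gröbner basis.
Inter-reduce: drop elements whose leading term is divisible by another's, tail-reduce, and make monic.
Reduced Gröbner basis: {uv - v, uw + 40/9u + 50/9w - 158/9, vw - 2v}.

Buchberger on the second generating set:
h_1 = 8vw - 16v, LT = vw.
h_2 = 9/5uw + 8u - 4vw + 8v + 3w - 148/5, LT = uw.

S(h_1,h_2): lcm = uvw. S = -58/9uv + 20/9v^2w - 40/9v^2 - 5/3vw + 148/9v.
  reduce S modulo (h_1, h_2):
  remainder -58/9uv + 118/9v ≠ 0; add k_3 = -58/9uv + 118/9v to the basis.

The other S-polynomials (S(h_1,k_3), S(h_2,k_3)) all reduce to 0 modulo the current basis, so we have a Gröbner basis.
Inter-reduce: drop elements whose leading term is divisible by another's, tail-reduce, and make monic.
Reduced Gröbner basis: {uv - 59/29v, uw + 40/9u + 5/3w - 148/9, vw - 2v}.

The bases are distinct; the ideals are different.

No, the ideals differ.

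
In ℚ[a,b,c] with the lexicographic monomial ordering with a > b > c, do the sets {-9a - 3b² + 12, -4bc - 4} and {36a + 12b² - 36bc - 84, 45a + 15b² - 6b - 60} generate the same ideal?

No, the ideals differ.

Equality of ideals is decidable: compute both reduced Gröbner bases (unique for the ordering) and check whether they agree.
Buchberger on the first generating set:
f_1 = -9a - 3b² + 12, LT = a.
f_2 = -4bc - 4, LT = bc.

The S-polynomials (S(f_1,f_2)) all reduce to 0 modulo the current basis, so we have a Gröbner basis.
Inter-reduce: drop elements whose leading term is divisible by another's, tail-reduce, and make monic.
Reduced Gröbner basis: {a + ⅓b² - 4/3, bc + 1}.

Buchberger on the second generating set:
h_1 = 36a + 12b² - 36bc - 84, LT = a.
h_2 = 45a + 15b² - 6b - 60, LT = a.

S(h_1,h_2): lcm = a. S = -bc + 2/15b - 1.
  leading term bc: no divisor's leading term divides it; move -bc to the remainder.
  leading term b: no divisor's leading term divides it; move 2/15b to the remainder.
  leading term 1: no divisor's leading term divides it; move -1 to the remainder.
  remainder -bc + 2/15b - 1 ≠ 0; add k_3 = -bc + 2/15b - 1 to the basis.

The other S-polynomials (S(h_1,k_3), S(h_2,k_3)) all reduce to 0 modulo the current basis, so we have a Gröbner basis.
Inter-reduce: drop elements whose leading term is divisible by another's, tail-reduce, and make monic.
Reduced Gröbner basis: {a + ⅓b² - 2/15b - 4/3, bc - 2/15b + 1}.

The bases are distinct; the ideals are different.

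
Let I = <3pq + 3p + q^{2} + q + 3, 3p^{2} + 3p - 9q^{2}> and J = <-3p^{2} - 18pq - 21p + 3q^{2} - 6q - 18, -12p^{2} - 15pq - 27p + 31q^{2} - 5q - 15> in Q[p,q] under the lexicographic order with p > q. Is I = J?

For a fixed monomial order, each ideal has a unique reduced Gröbner basis; comparing bases decides equality.
Buchberger on the first generating set:
f_1 = 3pq + 3p + q^{2} + q + 3, LT = pq.
f_2 = 3p^{2} + 3p - 9q^{2}, LT = p^{2}.

S(f_1,f_2): lcm = p^{2}q. S = p^{2} + \tfrac{1}{3}pq^{2} - \tfrac{2}{3}pq + p + 3q^{3}.
  reduce S modulo (f_1, f_2):
  remainder p + \tfrac{26}{9}q^{3} + \tfrac{29}{9}q^{2} + 1 ≠ 0; add g_3 = p + \tfrac{26}{9}q^{3} + \tfrac{29}{9}q^{2} + 1 to the basis.

S(f_1,g_3): lcm = pq. S = p - \tfrac{26}{9}q^{4} - \tfrac{29}{9}q^{3} + \tfrac{1}{3}q^{2} - \tfrac{2}{3}q + 1.
  reduce S modulo (f_1, f_2, g_3):
  remainder -\tfrac{26}{9}q^{4} - \tfrac{55}{9}q^{3} - \tfrac{26}{9}q^{2} - \tfrac{2}{3}q ≠ 0; add g_4 = -\tfrac{26}{9}q^{4} - \tfrac{55}{9}q^{3} - \tfrac{26}{9}q^{2} - \tfrac{2}{3}q to the basis.

The other S-polynomials (S(f_2,g_3), S(f_1,g_4), S(f_2,g_4), S(g_3,g_4)) all reduce to 0 modulo the current basis, so we have a Gröbner basis.
Inter-reduce: drop elements whose leading term is divisible by another's, tail-reduce, and make monic.
Reduced Gröbner basis: {p + \tfrac{26}{9}q^{3} + \tfrac{29}{9}q^{2} + 1, q^{4} + \tfrac{55}{26}q^{3} + q^{2} + \tfrac{3}{13}q}.

Buchberger on the second generating set:
h_1 = -3p^{2} - 18pq - 21p + 3q^{2} - 6q - 18, LT = p^{2}.
h_2 = -12p^{2} - 15pq - 27p + 31q^{2} - 5q - 15, LT = p^{2}.

S(h_1,h_2): lcm = p^{2}. S = \tfrac{19}{4}pq + \tfrac{19}{4}p + \tfrac{19}{12}q^{2} + \tfrac{19}{12}q + \tfrac{19}{4}.
  reduce S modulo (h_1, h_2):
  remainder \tfrac{19}{4}pq + \tfrac{19}{4}p + \tfrac{19}{12}q^{2} + \tfrac{19}{12}q + \tfrac{19}{4} ≠ 0; add k_3 = \tfrac{19}{4}pq + \tfrac{19}{4}p + \tfrac{19}{12}q^{2} + \tfrac{19}{12}q + \tfrac{19}{4} to the basis.

S(h_1,k_3): lcm = p^{2}q. S = -p^{2} + \tfrac{17}{3}pq^{2} + \tfrac{20}{3}pq - p - q^{3} + 2q^{2} + 6q.
  reduce S modulo (h_1, h_2, k_3):
  remainder -p - \tfrac{26}{9}q^{3} - \tfrac{29}{9}q^{2} - 1 ≠ 0; add k_4 = -p - \tfrac{26}{9}q^{3} - \tfrac{29}{9}q^{2} - 1 to the basis.

S(h_1,k_4): lcm = p^{2}. S = -\tfrac{26}{9}pq^{3} - \tfrac{29}{9}pq^{2} + 6pq + 6p - q^{2} + 2q + 6.
  reduce S modulo (h_1, h_2, k_3, k_4):
  remainder \tfrac{26}{27}q^{4} + \tfrac{55}{27}q^{3} + \tfrac{26}{27}q^{2} + \tfrac{2}{9}q ≠ 0; add k_5 = \tfrac{26}{27}q^{4} + \tfrac{55}{27}q^{3} + \tfrac{26}{27}q^{2} + \tfrac{2}{9}q to the basis.

The other S-polynomials (S(h_2,k_3), S(h_2,k_4), S(k_3,k_4), S(h_1,k_5), S(h_2,k_5), S(k_3,k_5), S(k_4,k_5)) all reduce to 0 modulo the current basis, so we have a Gröbner basis.
Inter-reduce: drop elements whose leading term is divisible by another's, tail-reduce, and make monic.
Reduced Gröbner basis: {p + \tfrac{26}{9}q^{3} + \tfrac{29}{9}q^{2} + 1, q^{4} + \tfrac{55}{26}q^{3} + q^{2} + \tfrac{3}{13}q}.

These coincide, so the ideals are equal.

Yes, the ideals are equal.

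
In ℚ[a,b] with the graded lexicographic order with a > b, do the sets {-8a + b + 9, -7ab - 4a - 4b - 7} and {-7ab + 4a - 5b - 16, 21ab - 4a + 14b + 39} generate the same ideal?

Yes, the ideals are equal.

Two ideals are equal iff their reduced Gröbner bases coincide (the reduced basis is unique for a fixed ordering).
Buchberger on the first generating set:
f_1 = -8a + b + 9, LT = a.
f_2 = -7ab - 4a - 4b - 7, LT = ab.

S(f_1,f_2): lcm = ab. S = -⅛b² - 4/7a - 95/56b - 1.
  leading term b²: no divisor's leading term divides it; move -⅛b² to the remainder.
  leading term a: subtract (1/14)·f_1 from -4/7a - 95/56b - 1 → -99/56b - 23/14
  leading term b: no divisor's leading term divides it; move -99/56b to the remainder.
  leading term 1: no divisor's leading term divides it; move -23/14 to the remainder.
  remainder -⅛b² - 99/56b - 23/14 ≠ 0; add g_3 = -⅛b² - 99/56b - 23/14 to the basis.

S(f_1,g_3): leading monomials are coprime, so the S-polynomial reduces to 0 (Buchberger's first criterion).
S(f_2,g_3): lcm = ab². S = -95/7ab + 4/7b² - 92/7a + b.
  leading term ab: subtract (95/56b)·f_1 from -95/7ab + 4/7b² - 92/7a + b → -9/8b² - 92/7a - 799/56b
  leading term b²: subtract (9)·g_3 from -9/8b² - 92/7a - 799/56b → -92/7a + 23/14b + 207/14
  leading term a: subtract (23/14)·f_1 from -92/7a + 23/14b + 207/14 → 0
  remainder 0.

Every S-polynomial of the final basis reduces to 0, so we have a Gröbner basis.
Inter-reduce: drop elements whose leading term is divisible by another's, tail-reduce, and make monic.
Reduced Gröbner basis: {b² + 99/7b + 92/7, a - ⅛b - 9/8}.

Buchberger on the second generating set:
h_1 = -7ab + 4a - 5b - 16, LT = ab.
h_2 = 21ab - 4a + 14b + 39, LT = ab.

S(h_1,h_2): lcm = ab. S = -8/21a + 1/21b + 3/7.
  leading term a: no divisor's leading term divides it; move -8/21a to the remainder.
  leading term b: no divisor's leading term divides it; move 1/21b to the remainder.
  leading term 1: no divisor's leading term divides it; move 3/7 to the remainder.
  remainder -8/21a + 1/21b + 3/7 ≠ 0; add k_3 = -8/21a + 1/21b + 3/7 to the basis.

S(h_1,k_3): lcm = ab. S = ⅛b² - 4/7a + 103/56b + 16/7.
  leading term b²: no divisor's leading term divides it; move ⅛b² to the remainder.
  leading term a: subtract (3/2)·k_3 from -4/7a + 103/56b + 16/7 → 99/56b + 23/14
  leading term b: no divisor's leading term divides it; move 99/56b to the remainder.
  leading term 1: no divisor's leading term divides it; move 23/14 to the remainder.
  remainder ⅛b² + 99/56b + 23/14 ≠ 0; add k_4 = ⅛b² + 99/56b + 23/14 to the basis.

S(h_2,k_3): lcm = ab. S = ⅛b² - 4/21a + 43/24b + 13/7.
  leading term b²: subtract (1)·k_4 from ⅛b² - 4/21a + 43/24b + 13/7 → -4/21a + 1/42b + 3/14
  leading term a: subtract (½)·k_3 from -4/21a + 1/42b + 3/14 → 0
  remainder 0.

S(h_1,k_4): lcm = ab². S = -103/7ab + 5/7b² - 92/7a + 16/7b.
  leading term ab: subtract (103/49)·h_1 from -103/7ab + 5/7b² - 92/7a + 16/7b → 5/7b² - 1056/49a + 627/49b + 1648/49
  leading term b²: subtract (40/7)·k_4 from 5/7b² - 1056/49a + 627/49b + 1648/49 → -1056/49a + 132/49b + 1188/49
  leading term a: subtract (396/7)·k_3 from -1056/49a + 132/49b + 1188/49 → 0
  remainder 0.

S(h_2,k_4): lcm = ab². S = -43/3ab + ⅔b² - 92/7a + 13/7b.
  leading term ab: subtract (43/21)·h_1 from -43/3ab + ⅔b² - 92/7a + 13/7b → ⅔b² - 64/3a + 254/21b + 688/21
  leading term b²: subtract (16/3)·k_4 from ⅔b² - 64/3a + 254/21b + 688/21 → -64/3a + 8/3b + 24
  leading term a: subtract (56)·k_3 from -64/3a + 8/3b + 24 → 0
  remainder 0.

S(k_3,k_4): leading monomials are coprime, so the S-polynomial reduces to 0 (Buchberger's first criterion).
Every S-polynomial of the final basis reduces to 0, so we have a Gröbner basis.
Inter-reduce: drop elements whose leading term is divisible by another's, tail-reduce, and make monic.
Reduced Gröbner basis: {b² + 99/7b + 92/7, a - ⅛b - 9/8}.

The two bases agree; hence the ideals are identical.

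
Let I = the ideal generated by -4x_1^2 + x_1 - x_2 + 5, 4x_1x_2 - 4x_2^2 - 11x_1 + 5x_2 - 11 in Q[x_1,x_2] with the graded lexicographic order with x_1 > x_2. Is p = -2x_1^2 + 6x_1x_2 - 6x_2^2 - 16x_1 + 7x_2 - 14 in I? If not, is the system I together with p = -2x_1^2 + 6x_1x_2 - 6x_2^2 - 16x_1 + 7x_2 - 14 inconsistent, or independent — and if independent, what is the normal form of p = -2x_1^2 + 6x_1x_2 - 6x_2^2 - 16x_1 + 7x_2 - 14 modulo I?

First compute the reduced Gröbner basis of I by Buchberger's algorithm.
f_1 = -4x_1^2 + x_1 - x_2 + 5, LT = x_1^2.
f_2 = 4x_1x_2 - 4x_2^2 - 11x_1 + 5x_2 - 11, LT = x_1x_2.

S(f_1,f_2): lcm = x_1^2x_2. S = x_1x_2^2 + 11/4x_1^2 - 3/2x_1x_2 + 1/4x_2^2 + 11/4x_1 - 5/4x_2.
  leading term x_1x_2^2: subtract (1/4x_2)·f_2 from x_1x_2^2 + 11/4x_1^2 - 3/2x_1x_2 + 1/4x_2^2 + 11/4x_1 - 5/4x_2 → x_2^3 + 11/4x_1^2 + 5/4x_1x_2 - x_2^2 + 11/4x_1 + 3/2x_2
  leading term x_2^3: no divisor's leading term divides it; move x_2^3 to the remainder.
  leading term x_1^2: subtract (-11/16)·f_1 from 11/4x_1^2 + 5/4x_1x_2 - x_2^2 + 11/4x_1 + 3/2x_2 → 5/4x_1x_2 - x_2^2 + 55/16x_1 + 13/16x_2 + 55/16
  leading term x_1x_2: subtract (5/16)·f_2 from 5/4x_1x_2 - x_2^2 + 55/16x_1 + 13/16x_2 + 55/16 → 1/4x_2^2 + 55/8x_1 - 3/4x_2 + 55/8
  leading term x_2^2: no divisor's leading term divides it; move 1/4x_2^2 to the remainder.
  leading term x_1: no divisor's leading term divides it; move 55/8x_1 to the remainder.
  leading term x_2: no divisor's leading term divides it; move -3/4x_2 to the remainder.
  leading term 1: no divisor's leading term divides it; move 55/8 to the remainder.
  remainder x_2^3 + 1/4x_2^2 + 55/8x_1 - 3/4x_2 + 55/8 ≠ 0; add h_3 = x_2^3 + 1/4x_2^2 + 55/8x_1 - 3/4x_2 + 55/8 to the basis.

S(f_1,h_3): leading monomials are coprime, so the S-polynomial reduces to 0 (Buchberger's first criterion).
S(f_2,h_3): lcm = x_1x_2^3. S = -x_2^4 - 3x_1x_2^2 + 5/4x_2^3 - 55/8x_1^2 + 3/4x_1x_2 - 11/4x_2^2 - 55/8x_1.
  leading term x_2^4: subtract (-x_2)·h_3 from -x_2^4 - 3x_1x_2^2 + 5/4x_2^3 - 55/8x_1^2 + 3/4x_1x_2 - 11/4x_2^2 - 55/8x_1 → -3x_1x_2^2 + 3/2x_2^3 - 55/8x_1^2 + 61/8x_1x_2 - 7/2x_2^2 - 55/8x_1 + 55/8x_2
  leading term x_1x_2^2: subtract (-3/4x_2)·f_2 from -3x_1x_2^2 + 3/2x_2^3 - 55/8x_1^2 + 61/8x_1x_2 - 7/2x_2^2 - 55/8x_1 + 55/8x_2 → -3/2x_2^3 - 55/8x_1^2 - 5/8x_1x_2 + 1/4x_2^2 - 55/8x_1 - 11/8x_2
  leading term x_2^3: subtract (-3/2)·h_3 from -3/2x_2^3 - 55/8x_1^2 - 5/8x_1x_2 + 1/4x_2^2 - 55/8x_1 - 11/8x_2 → -55/8x_1^2 - 5/8x_1x_2 + 5/8x_2^2 + 55/16x_1 - 5/2x_2 + 165/16
  leading term x_1^2: subtract (55/32)·f_1 from -55/8x_1^2 - 5/8x_1x_2 + 5/8x_2^2 + 55/16x_1 - 5/2x_2 + 165/16 → -5/8x_1x_2 + 5/8x_2^2 + 55/32x_1 - 25/32x_2 + 55/32
  leading term x_1x_2: subtract (-5/32)·f_2 from -5/8x_1x_2 + 5/8x_2^2 + 55/32x_1 - 25/32x_2 + 55/32 → 0
  remainder 0.

Every S-polynomial of the final basis reduces to 0, so we have a Gröbner basis.
Inter-reduce: drop elements whose leading term is divisible by another's, tail-reduce, and make monic.
Reduced Gröbner basis: {x_2^3 + 1/4x_2^2 + 55/8x_1 - 3/4x_2 + 55/8, x_1^2 - 1/4x_1 + 1/4x_2 - 5/4, x_1x_2 - x_2^2 - 11/4x_1 + 5/4x_2 - 11/4}.
Label its elements g_1 = x_2^3 + 1/4x_2^2 + 55/8x_1 - 3/4x_2 + 55/8, g_2 = x_1^2 - 1/4x_1 + 1/4x_2 - 5/4, g_3 = x_1x_2 - x_2^2 - 11/4x_1 + 5/4x_2 - 11/4.

Reduce p = -2x_1^2 + 6x_1x_2 - 6x_2^2 - 16x_1 + 7x_2 - 14 modulo G:
  leading term x_1^2: subtract (-2)·g_2 from -2x_1^2 + 6x_1x_2 - 6x_2^2 - 16x_1 + 7x_2 - 14 → 6x_1x_2 - 6x_2^2 - 33/2x_1 + 15/2x_2 - 33/2
  leading term x_1x_2: subtract (6)·g_3 from 6x_1x_2 - 6x_2^2 - 33/2x_1 + 15/2x_2 - 33/2 → 0
  normal form = 0.
Since the normal form is 0, p ∈ I.

-2x_1^2 + 6x_1x_2 - 6x_2^2 - 16x_1 + 7x_2 - 14 lies in I (it reduces to 0).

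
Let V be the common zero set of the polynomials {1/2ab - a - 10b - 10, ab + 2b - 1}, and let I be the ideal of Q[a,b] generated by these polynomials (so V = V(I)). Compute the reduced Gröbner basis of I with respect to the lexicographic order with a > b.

f_1 = 1/2ab - a - 10b - 10, LT = ab.
f_2 = ab + 2b - 1, LT = ab.

S(f_1,f_2): lcm = ab. S = -2a - 22b - 19.
  leading term a: no divisor's leading term divides it; move -2a to the remainder.
  leading term b: no divisor's leading term divides it; move -22b to the remainder.
  leading term 1: no divisor's leading term divides it; move -19 to the remainder.
  remainder -2a - 22b - 19 ≠ 0; add g_3 = -2a - 22b - 19 to the basis.

S(f_1,g_3): lcm = ab. S = -2a - 11b^2 - 59/2b - 20.
  leading term a: subtract (1)·g_3 from -2a - 11b^2 - 59/2b - 20 → -11b^2 - 15/2b - 1
  leading term b^2: no divisor's leading term divides it; move -11b^2 to the remainder.
  leading term b: no divisor's leading term divides it; move -15/2b to the remainder.
  leading term 1: no divisor's leading term divides it; move -1 to the remainder.
  remainder -11b^2 - 15/2b - 1 ≠ 0; add g_4 = -11b^2 - 15/2b - 1 to the basis.

The other S-polynomials (S(f_2,g_3), S(f_1,g_4), S(f_2,g_4), S(g_3,g_4)) all reduce to 0 modulo the current basis, so we have a Gröbner basis.
Inter-reduce: drop elements whose leading term is divisible by another's, tail-reduce, and make monic.

G = {a + 11b + 19/2, b^2 + 15/22b + 1/11}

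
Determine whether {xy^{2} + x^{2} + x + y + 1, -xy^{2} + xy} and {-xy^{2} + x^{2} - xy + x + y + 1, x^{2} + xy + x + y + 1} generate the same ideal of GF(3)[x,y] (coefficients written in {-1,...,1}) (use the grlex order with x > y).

Equality of ideals is decidable: compute both reduced Gröbner bases (unique for the ordering) and check whether they agree.
Buchberger on the first generating set:
f_1 = xy^{2} + x^{2} + x + y + 1, LT = xy^{2}.
f_2 = -xy^{2} + xy, LT = xy^{2}.

S(f_1,f_2): lcm = xy^{2}. S = x^{2} + xy + x + y + 1.
  leading term x^{2}: no divisor's leading term divides it; move x^{2} to the remainder.
  leading term xy: no divisor's leading term divides it; move xy to the remainder.
  leading term x: no divisor's leading term divides it; move x to the remainder.
  leading term y: no divisor's leading term divides it; move y to the remainder.
  leading term 1: no divisor's leading term divides it; move 1 to the remainder.
  remainder x^{2} + xy + x + y + 1 ≠ 0; add g_3 = x^{2} + xy + x + y + 1 to the basis.

S(f_1,g_3): lcm = x^{2}y^{2}. S = -xy^{3} + x^{3} - xy^{2} - y^{3} + x^{2} + xy - y^{2} + x.
  leading term xy^{3}: subtract (-y)·f_1 from -xy^{3} + x^{3} - xy^{2} - y^{3} + x^{2} + xy - y^{2} + x → x^{3} + x^{2}y - xy^{2} - y^{3} + x^{2} - xy + x + y
  leading term x^{3}: subtract (x)·g_3 from x^{3} + x^{2}y - xy^{2} - y^{3} + x^{2} - xy + x + y → -xy^{2} - y^{3} + xy + y
  leading term xy^{2}: subtract (-1)·f_1 from -xy^{2} - y^{3} + xy + y → -y^{3} + x^{2} + xy + x - y + 1
  leading term y^{3}: no divisor's leading term divides it; move -y^{3} to the remainder.
  leading term x^{2}: subtract (1)·g_3 from x^{2} + xy + x - y + 1 → y
  leading term y: no divisor's leading term divides it; move y to the remainder.
  remainder -y^{3} + y ≠ 0; add g_4 = -y^{3} + y to the basis.

The other S-polynomials (S(f_2,g_3), S(f_1,g_4), S(f_2,g_4), S(g_3,g_4)) all reduce to 0 modulo the current basis, so we have a Gröbner basis.
Inter-reduce: drop elements whose leading term is divisible by another's, tail-reduce, and make monic.
Reduced Gröbner basis: {xy^{2} - xy, y^{3} - y, x^{2} + xy + x + y + 1}.

Buchberger on the second generating set:
h_1 = -xy^{2} + x^{2} - xy + x + y + 1, LT = xy^{2}.
h_2 = x^{2} + xy + x + y + 1, LT = x^{2}.

S(h_1,h_2): lcm = x^{2}y^{2}. S = -xy^{3} - x^{3} + x^{2}y - xy^{2} - y^{3} - x^{2} - xy - y^{2} - x.
  leading term xy^{3}: subtract (y)·h_1 from -xy^{3} - x^{3} + x^{2}y - xy^{2} - y^{3} - x^{2} - xy - y^{2} - x → -x^{3} - y^{3} - x^{2} + xy + y^{2} - x - y
  leading term x^{3}: subtract (-x)·h_2 from -x^{3} - y^{3} - x^{2} + xy + y^{2} - x - y → x^{2}y - y^{3} - xy + y^{2} - y
  leading term x^{2}y: subtract (y)·h_2 from x^{2}y - y^{3} - xy + y^{2} - y → -xy^{2} - y^{3} + xy + y
  leading term xy^{2}: subtract (1)·h_1 from -xy^{2} - y^{3} + xy + y → -y^{3} - x^{2} - xy - x - 1
  leading term y^{3}: no divisor's leading term divides it; move -y^{3} to the remainder.
  leading term x^{2}: subtract (-1)·h_2 from -x^{2} - xy - x - 1 → y
  leading term y: no divisor's leading term divides it; move y to the remainder.
  remainder -y^{3} + y ≠ 0; add k_3 = -y^{3} + y to the basis.

The other S-polynomials (S(h_1,k_3), S(h_2,k_3)) all reduce to 0 modulo the current basis, so we have a Gröbner basis.
Inter-reduce: drop elements whose leading term is divisible by another's, tail-reduce, and make monic.
Reduced Gröbner basis: {xy^{2} - xy, y^{3} - y, x^{2} + xy + x + y + 1}.

The two bases agree; hence the ideals are identical.

Yes, the ideals are equal.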